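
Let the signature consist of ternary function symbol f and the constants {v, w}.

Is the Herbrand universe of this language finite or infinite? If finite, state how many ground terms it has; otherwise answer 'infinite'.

infinite

The signature has at least one function symbol (f, arity 3) and at least one constant (v).
Iterating f gives infinitely many distinct ground terms: v, f(v, v, v), f(f(v, v, v), f(v, v, v), f(v, v, v)), ...
So the Herbrand universe is infinite.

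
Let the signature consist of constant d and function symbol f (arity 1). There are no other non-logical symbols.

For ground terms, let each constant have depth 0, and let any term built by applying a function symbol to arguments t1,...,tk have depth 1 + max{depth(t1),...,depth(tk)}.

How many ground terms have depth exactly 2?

Count level by level. With function symbols f/1, the terms of depth ≤ k are the 1 constant together with each function applied to depth-≤(k−1) tuples, so N_k = 1 + N_{k-1}.
N_0 = 1
N_1 = 1 + 1 = 2
N_2 = 1 + 2 = 3
Terms of depth exactly 2: N_2 − N_1 = 3 − 2 = 1.

1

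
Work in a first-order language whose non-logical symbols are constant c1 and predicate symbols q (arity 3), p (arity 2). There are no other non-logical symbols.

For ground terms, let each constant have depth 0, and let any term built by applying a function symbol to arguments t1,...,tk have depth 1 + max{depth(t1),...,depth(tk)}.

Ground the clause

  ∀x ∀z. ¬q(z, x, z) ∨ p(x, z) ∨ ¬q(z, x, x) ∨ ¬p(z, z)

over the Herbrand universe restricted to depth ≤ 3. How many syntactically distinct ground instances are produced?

Ground terms of depth ≤ 3:
  With no function symbols every ground term is a constant, so there is exactly 1 ground term at every depth bound.
  N_0 = 1
  N_1 = 1
  N_2 = 1
  N_3 = 1
  Explicitly: c1.
So there is exactly 1 ground term available for substitution.
The clause has 2 distinct variables (x, z), each appearing in the body. In the free term algebra distinct substitutions yield syntactically distinct ground instances.
Number of ground instances = 1^2 = 1.

1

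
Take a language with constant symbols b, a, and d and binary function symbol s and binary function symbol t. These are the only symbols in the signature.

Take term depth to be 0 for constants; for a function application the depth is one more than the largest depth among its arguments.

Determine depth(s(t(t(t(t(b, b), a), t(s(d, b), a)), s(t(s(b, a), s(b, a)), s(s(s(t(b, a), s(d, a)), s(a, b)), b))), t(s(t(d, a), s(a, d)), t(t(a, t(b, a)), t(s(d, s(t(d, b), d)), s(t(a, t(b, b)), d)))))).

depth(t(b, b)) = 1 + max(0, 0) = 1
depth(t(t(b, b), a)) = 1 + max(1, 0) = 2
depth(s(d, b)) = 1 + max(0, 0) = 1
depth(t(s(d, b), a)) = 1 + max(1, 0) = 2
depth(t(t(t(b, b), a), t(s(d, b), a))) = 1 + max(2, 2) = 3
depth(s(b, a)) = 1 + max(0, 0) = 1
depth(t(s(b, a), s(b, a))) = 1 + max(1, 1) = 2
depth(t(b, a)) = 1 + max(0, 0) = 1
depth(s(d, a)) = 1 + max(0, 0) = 1
depth(s(t(b, a), s(d, a))) = 1 + max(1, 1) = 2
depth(s(a, b)) = 1 + max(0, 0) = 1
depth(s(s(t(b, a), s(d, a)), s(a, b))) = 1 + max(2, 1) = 3
depth(s(s(s(t(b, a), s(d, a)), s(a, b)), b)) = 1 + max(3, 0) = 4
depth(s(t(s(b, a), s(b, a)), s(s(s(t(b, a), s(d, a)), s(a, b)), b))) = 1 + max(2, 4) = 5
depth(t(t(t(t(b, b), a), t(s(d, b), a)), s(t(s(b, a), s(b, a)), s(s(s(t(b, a), s(d, a)), s(a, b)), b)))) = 1 + max(3, 5) = 6
depth(t(d, a)) = 1 + max(0, 0) = 1
depth(s(a, d)) = 1 + max(0, 0) = 1
depth(s(t(d, a), s(a, d))) = 1 + max(1, 1) = 2
depth(t(a, t(b, a))) = 1 + max(0, 1) = 2
depth(t(d, b)) = 1 + max(0, 0) = 1
depth(s(t(d, b), d)) = 1 + max(1, 0) = 2
depth(s(d, s(t(d, b), d))) = 1 + max(0, 2) = 3
depth(t(a, t(b, b))) = 1 + max(0, 1) = 2
depth(s(t(a, t(b, b)), d)) = 1 + max(2, 0) = 3
depth(t(s(d, s(t(d, b), d)), s(t(a, t(b, b)), d))) = 1 + max(3, 3) = 4
depth(t(t(a, t(b, a)), t(s(d, s(t(d, b), d)), s(t(a, t(b, b)), d)))) = 1 + max(2, 4) = 5
depth(t(s(t(d, a), s(a, d)), t(t(a, t(b, a)), t(s(d, s(t(d, b), d)), s(t(a, t(b, b)), d))))) = 1 + max(2, 5) = 6
depth(s(t(t(t(t(b, b), a), t(s(d, b), a)), s(t(s(b, a), s(b, a)), s(s(s(t(b, a), s(d, a)), s(a, b)), b))), t(s(t(d, a), s(a, d)), t(t(a, t(b, a)), t(s(d, s(t(d, b), d)), s(t(a, t(b, b)), d)))))) = 1 + max(6, 6) = 7

7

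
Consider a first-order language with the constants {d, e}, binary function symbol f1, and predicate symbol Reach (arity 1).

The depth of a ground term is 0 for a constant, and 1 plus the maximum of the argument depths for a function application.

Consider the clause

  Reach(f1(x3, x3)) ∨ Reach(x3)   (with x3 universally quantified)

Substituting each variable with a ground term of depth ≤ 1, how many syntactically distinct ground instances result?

Ground terms of depth ≤ 1:
  Let N_k = |{terms of depth ≤ k}|. Then N_0 = 2 and N_k = 2 + N_{k-1}^2 for k ≥ 1 (one summand per function symbol, arity giving the exponent).
  N_0 = 2
  N_1 = 2 + 2^2 = 6
  Explicitly: d, e, f1(d, d), f1(d, e), f1(e, d), f1(e, e).
So there are 6 ground terms available for substitution.
There is 1 variable to instantiate (x3),  occurring in at least one literal, so different choices give different ground instances.
Number of ground instances = 6.

6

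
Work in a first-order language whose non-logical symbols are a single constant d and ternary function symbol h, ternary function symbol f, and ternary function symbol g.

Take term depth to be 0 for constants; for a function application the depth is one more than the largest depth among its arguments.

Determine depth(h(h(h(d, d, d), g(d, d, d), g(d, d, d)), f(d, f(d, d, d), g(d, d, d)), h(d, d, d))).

depth(h(d, d, d)) = 1 + max(0, 0, 0) = 1
depth(g(d, d, d)) = 1 + max(0, 0, 0) = 1
depth(h(h(d, d, d), g(d, d, d), g(d, d, d))) = 1 + max(1, 1, 1) = 2
depth(f(d, d, d)) = 1 + max(0, 0, 0) = 1
depth(f(d, f(d, d, d), g(d, d, d))) = 1 + max(0, 1, 1) = 2
depth(h(h(h(d, d, d), g(d, d, d), g(d, d, d)), f(d, f(d, d, d), g(d, d, d)), h(d, d, d))) = 1 + max(2, 2, 1) = 3

3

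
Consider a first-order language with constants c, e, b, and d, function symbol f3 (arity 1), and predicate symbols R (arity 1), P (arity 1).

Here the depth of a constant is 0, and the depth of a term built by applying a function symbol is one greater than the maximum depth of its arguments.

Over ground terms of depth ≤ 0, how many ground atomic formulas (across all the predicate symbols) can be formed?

8

First count ground terms of depth ≤ 0.
Let N_k count ground terms of depth at most k. Each non-constant term of depth ≤ k is some function symbol applied to depth-≤(k−1) arguments, giving N_k = 4 + N_{k-1}.
N_0 = 4
So |H| = 4.
For each predicate symbol, the number of ground atoms is |H| raised to its arity; summing:
  R: 4;  P: 4
Total ground atoms: 4 + 4 = 8.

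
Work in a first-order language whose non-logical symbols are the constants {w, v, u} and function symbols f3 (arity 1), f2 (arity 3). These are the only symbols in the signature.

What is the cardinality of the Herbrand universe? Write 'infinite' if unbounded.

infinite

The signature has at least one function symbol (f3, arity 1) and at least one constant (w).
Iterating f3 gives infinitely many distinct ground terms: w, f3(w), f3(f3(w)), ...
So the Herbrand universe is infinite.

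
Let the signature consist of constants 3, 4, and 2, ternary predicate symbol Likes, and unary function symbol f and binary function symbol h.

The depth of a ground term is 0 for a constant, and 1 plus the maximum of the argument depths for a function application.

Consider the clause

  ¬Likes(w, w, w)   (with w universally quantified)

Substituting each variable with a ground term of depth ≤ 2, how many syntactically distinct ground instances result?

Ground terms of depth ≤ 2:
  Let N_k count ground terms of depth at most k. Each non-constant term of depth ≤ k is some function symbol applied to depth-≤(k−1) arguments, giving N_k = 3 + N_{k-1} + N_{k-1}^2.
  N_0 = 3
  N_1 = 3 + 3 + 3^2 = 15
  N_2 = 3 + 15 + 15^2 = 243
So there are 243 ground terms available for substitution.
There is 1 variable to instantiate (w),  occurring in at least one literal, so different choices give different ground instances.
Number of ground instances = 243.

243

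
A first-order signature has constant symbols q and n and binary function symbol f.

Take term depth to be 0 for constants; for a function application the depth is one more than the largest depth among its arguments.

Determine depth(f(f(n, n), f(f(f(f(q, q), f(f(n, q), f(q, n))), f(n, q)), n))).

6

depth(f(n, n)) = 1 + max(0, 0) = 1
depth(f(q, q)) = 1 + max(0, 0) = 1
depth(f(n, q)) = 1 + max(0, 0) = 1
depth(f(q, n)) = 1 + max(0, 0) = 1
depth(f(f(n, q), f(q, n))) = 1 + max(1, 1) = 2
depth(f(f(q, q), f(f(n, q), f(q, n)))) = 1 + max(1, 2) = 3
depth(f(f(f(q, q), f(f(n, q), f(q, n))), f(n, q))) = 1 + max(3, 1) = 4
depth(f(f(f(f(q, q), f(f(n, q), f(q, n))), f(n, q)), n)) = 1 + max(4, 0) = 5
depth(f(f(n, n), f(f(f(f(q, q), f(f(n, q), f(q, n))), f(n, q)), n))) = 1 + max(1, 5) = 6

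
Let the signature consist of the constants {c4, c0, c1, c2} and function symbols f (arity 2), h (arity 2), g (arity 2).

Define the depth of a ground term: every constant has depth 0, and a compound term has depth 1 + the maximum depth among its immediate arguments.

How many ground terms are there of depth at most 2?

Let N_k = |{terms of depth ≤ k}|. Then N_0 = 4 and N_k = 4 + N_{k-1}^2 + N_{k-1}^2 + N_{k-1}^2 for k ≥ 1 (one summand per function symbol, arity giving the exponent).
N_0 = 4
N_1 = 4 + 4^2 + 4^2 + 4^2 = 52
N_2 = 4 + 52^2 + 52^2 + 52^2 = 8116

8116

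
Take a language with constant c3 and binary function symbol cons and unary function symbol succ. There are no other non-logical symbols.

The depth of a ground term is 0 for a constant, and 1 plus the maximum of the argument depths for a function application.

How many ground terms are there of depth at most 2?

13

Write N_k for the number of ground terms of depth ≤ k. A term of depth ≤ k is either a constant or a function symbol applied to arguments of depth ≤ k−1, so N_k = 1 + N_{k-1}^2 + N_{k-1}.
N_0 = 1
N_1 = 1 + 1^2 + 1 = 3
N_2 = 1 + 3^2 + 3 = 13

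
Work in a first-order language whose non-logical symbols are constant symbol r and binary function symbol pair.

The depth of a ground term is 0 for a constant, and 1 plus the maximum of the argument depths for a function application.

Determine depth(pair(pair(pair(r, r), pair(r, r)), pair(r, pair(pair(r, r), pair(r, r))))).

depth(pair(r, r)) = 1 + max(0, 0) = 1
depth(pair(pair(r, r), pair(r, r))) = 1 + max(1, 1) = 2
depth(pair(r, pair(pair(r, r), pair(r, r)))) = 1 + max(0, 2) = 3
depth(pair(pair(pair(r, r), pair(r, r)), pair(r, pair(pair(r, r), pair(r, r))))) = 1 + max(2, 3) = 4

4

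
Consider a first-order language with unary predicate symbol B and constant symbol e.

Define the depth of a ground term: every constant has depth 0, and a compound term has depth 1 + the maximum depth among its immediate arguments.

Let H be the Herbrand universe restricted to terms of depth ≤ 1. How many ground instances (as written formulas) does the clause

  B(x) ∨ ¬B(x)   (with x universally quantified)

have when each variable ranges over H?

Ground terms of depth ≤ 1:
  With no function symbols every ground term is a constant, so there is exactly 1 ground term at every depth bound.
  N_0 = 1
  N_1 = 1
So there is exactly 1 ground term available for substitution.
The body mentions the single quantified variable x; since ground terms form a free algebra, no two substitutions collapse to the same formula.
Number of ground instances = 1.

1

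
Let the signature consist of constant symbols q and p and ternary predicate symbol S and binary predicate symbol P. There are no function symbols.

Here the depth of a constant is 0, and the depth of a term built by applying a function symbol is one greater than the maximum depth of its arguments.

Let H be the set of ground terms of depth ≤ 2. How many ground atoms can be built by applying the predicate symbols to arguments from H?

12

First count ground terms of depth ≤ 2.
With no function symbols every ground term is a constant, so there are exactly 2 ground terms at every depth bound.
N_0 = 2
N_1 = 2
N_2 = 2
Explicitly: q, p.
So |H| = 2.
Ground atoms are formed by filling each argument slot of a predicate with a term from H, so an r-ary predicate gives |H|^r atoms:
  S: 2^3 = 8;  P: 2^2 = 4
Total ground atoms: 8 + 4 = 12.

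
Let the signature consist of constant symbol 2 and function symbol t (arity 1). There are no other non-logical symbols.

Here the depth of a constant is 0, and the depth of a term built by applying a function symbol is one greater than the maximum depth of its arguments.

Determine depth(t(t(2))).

2

depth(t(2)) = 1 + depth(2) = 1 + 0 = 1
depth(t(t(2))) = 1 + depth(t(2)) = 1 + 1 = 2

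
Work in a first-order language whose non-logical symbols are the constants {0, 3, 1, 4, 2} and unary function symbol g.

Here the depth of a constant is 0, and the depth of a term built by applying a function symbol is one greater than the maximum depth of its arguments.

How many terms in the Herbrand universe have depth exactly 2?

Write N_k for the number of ground terms of depth ≤ k. A term of depth ≤ k is either a constant or a function symbol applied to arguments of depth ≤ k−1, so N_k = 5 + N_{k-1}.
N_0 = 5
N_1 = 5 + 5 = 10
N_2 = 5 + 10 = 15
Terms of depth exactly 2: N_2 − N_1 = 15 − 10 = 5.

5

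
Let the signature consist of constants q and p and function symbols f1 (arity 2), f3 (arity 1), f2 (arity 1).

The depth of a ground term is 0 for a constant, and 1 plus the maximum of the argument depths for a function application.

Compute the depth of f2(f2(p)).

depth(f2(p)) = 1 + depth(p) = 1 + 0 = 1
depth(f2(f2(p))) = 1 + depth(f2(p)) = 1 + 1 = 2

2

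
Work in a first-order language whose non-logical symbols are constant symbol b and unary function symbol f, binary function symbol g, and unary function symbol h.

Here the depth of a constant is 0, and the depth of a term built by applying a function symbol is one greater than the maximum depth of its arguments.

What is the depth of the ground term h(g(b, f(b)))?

depth(f(b)) = 1 + depth(b) = 1 + 0 = 1
depth(g(b, f(b))) = 1 + max(0, 1) = 2
depth(h(g(b, f(b)))) = 1 + depth(g(b, f(b))) = 1 + 2 = 3

3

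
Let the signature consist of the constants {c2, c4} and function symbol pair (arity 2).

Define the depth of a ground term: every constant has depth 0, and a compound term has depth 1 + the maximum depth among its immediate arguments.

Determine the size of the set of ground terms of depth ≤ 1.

6

Let N_k count ground terms of depth at most k. Each non-constant term of depth ≤ k is some function symbol applied to depth-≤(k−1) arguments, giving N_k = 2 + N_{k-1}^2.
N_0 = 2
N_1 = 2 + 2^2 = 6
Explicitly: c2, c4, pair(c2, c2), pair(c2, c4), pair(c4, c2), pair(c4, c4).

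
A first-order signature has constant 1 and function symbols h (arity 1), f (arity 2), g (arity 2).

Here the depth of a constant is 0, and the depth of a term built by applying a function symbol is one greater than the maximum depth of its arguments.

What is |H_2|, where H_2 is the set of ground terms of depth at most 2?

Let N_k count ground terms of depth at most k. Each non-constant term of depth ≤ k is some function symbol applied to depth-≤(k−1) arguments, giving N_k = 1 + N_{k-1} + N_{k-1}^2 + N_{k-1}^2.
N_0 = 1
N_1 = 1 + 1 + 1^2 + 1^2 = 4
N_2 = 1 + 4 + 4^2 + 4^2 = 37

37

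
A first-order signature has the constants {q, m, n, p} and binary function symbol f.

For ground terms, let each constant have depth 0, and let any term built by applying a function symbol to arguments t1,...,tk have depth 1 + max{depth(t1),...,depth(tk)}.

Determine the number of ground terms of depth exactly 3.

If N_k denotes the number of depth-≤k ground terms, the 4 constants give N_0 = 4, and each function symbol of arity r contributes N_{k-1}^r new terms at level k: N_k = 4 + N_{k-1}^2.
N_0 = 4
N_1 = 4 + 4^2 = 20
N_2 = 4 + 20^2 = 404
N_3 = 4 + 404^2 = 163220
Terms of depth exactly 3: N_3 − N_2 = 163220 − 404 = 162816.

162816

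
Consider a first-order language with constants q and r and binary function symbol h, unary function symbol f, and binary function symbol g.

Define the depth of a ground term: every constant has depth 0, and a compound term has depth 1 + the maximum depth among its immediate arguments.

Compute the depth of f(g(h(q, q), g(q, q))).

depth(h(q, q)) = 1 + max(0, 0) = 1
depth(g(q, q)) = 1 + max(0, 0) = 1
depth(g(h(q, q), g(q, q))) = 1 + max(1, 1) = 2
depth(f(g(h(q, q), g(q, q)))) = 1 + depth(g(h(q, q), g(q, q))) = 1 + 2 = 3

3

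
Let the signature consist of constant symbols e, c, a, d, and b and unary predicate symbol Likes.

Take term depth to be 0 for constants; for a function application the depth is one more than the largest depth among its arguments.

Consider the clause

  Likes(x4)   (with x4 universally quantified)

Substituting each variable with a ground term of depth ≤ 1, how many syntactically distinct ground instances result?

5

Ground terms of depth ≤ 1:
  With no function symbols every ground term is a constant, so there are exactly 5 ground terms at every depth bound.
  N_0 = 5
  N_1 = 5
  Explicitly: e, c, a, d, b.
So there are 5 ground terms available for substitution.
There is 1 variable to instantiate (x4),  occurring in at least one literal, so different choices give different ground instances.
Number of ground instances = 5.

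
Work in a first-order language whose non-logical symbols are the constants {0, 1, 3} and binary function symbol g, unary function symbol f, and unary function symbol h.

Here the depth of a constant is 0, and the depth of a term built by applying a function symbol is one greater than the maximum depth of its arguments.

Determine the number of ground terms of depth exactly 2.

Let N_k count ground terms of depth at most k. Each non-constant term of depth ≤ k is some function symbol applied to depth-≤(k−1) arguments, giving N_k = 3 + N_{k-1}^2 + N_{k-1} + N_{k-1}.
N_0 = 3
N_1 = 3 + 3^2 + 3 + 3 = 18
N_2 = 3 + 18^2 + 18 + 18 = 363
Terms of depth exactly 2: N_2 − N_1 = 363 − 18 = 345.

345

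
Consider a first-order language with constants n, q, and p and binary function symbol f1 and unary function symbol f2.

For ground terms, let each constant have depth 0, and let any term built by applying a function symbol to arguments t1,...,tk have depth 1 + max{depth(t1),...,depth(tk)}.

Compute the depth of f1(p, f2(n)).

2

depth(f2(n)) = 1 + depth(n) = 1 + 0 = 1
depth(f1(p, f2(n))) = 1 + max(0, 1) = 2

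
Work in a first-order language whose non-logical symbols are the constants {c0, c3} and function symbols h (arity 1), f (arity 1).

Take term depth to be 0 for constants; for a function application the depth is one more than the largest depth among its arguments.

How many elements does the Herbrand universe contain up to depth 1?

Let N_k count ground terms of depth at most k. Each non-constant term of depth ≤ k is some function symbol applied to depth-≤(k−1) arguments, giving N_k = 2 + N_{k-1} + N_{k-1}.
N_0 = 2
N_1 = 2 + 2 + 2 = 6
Explicitly: c0, c3, h(c0), h(c3), f(c0), f(c3).

6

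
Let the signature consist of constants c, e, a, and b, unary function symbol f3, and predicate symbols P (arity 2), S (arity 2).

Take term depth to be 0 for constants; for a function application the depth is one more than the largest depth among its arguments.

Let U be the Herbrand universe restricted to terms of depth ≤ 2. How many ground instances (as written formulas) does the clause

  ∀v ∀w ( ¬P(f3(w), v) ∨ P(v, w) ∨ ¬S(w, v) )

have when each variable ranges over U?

144

Ground terms of depth ≤ 2:
  Write N_k for the number of ground terms of depth ≤ k. A term of depth ≤ k is either a constant or a function symbol applied to arguments of depth ≤ k−1, so N_k = 4 + N_{k-1}.
  N_0 = 4
  N_1 = 4 + 4 = 8
  N_2 = 4 + 8 = 12
  Explicitly: c, e, a, b, f3(c), f3(e), f3(a), f3(b), f3(f3(c)), f3(f3(e)), f3(f3(a)), f3(f3(b)).
So there are 12 ground terms available for substitution.
There are 2 variables to instantiate (v, w), each occurring in at least one literal, so different choices give different ground instances.
Number of ground instances = 12^2 = 144.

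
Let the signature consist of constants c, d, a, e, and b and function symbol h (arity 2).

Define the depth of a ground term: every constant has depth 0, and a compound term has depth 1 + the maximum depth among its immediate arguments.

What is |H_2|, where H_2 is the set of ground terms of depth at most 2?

905

Write N_k for the number of ground terms of depth ≤ k. A term of depth ≤ k is either a constant or a function symbol applied to arguments of depth ≤ k−1, so N_k = 5 + N_{k-1}^2.
N_0 = 5
N_1 = 5 + 5^2 = 30
N_2 = 5 + 30^2 = 905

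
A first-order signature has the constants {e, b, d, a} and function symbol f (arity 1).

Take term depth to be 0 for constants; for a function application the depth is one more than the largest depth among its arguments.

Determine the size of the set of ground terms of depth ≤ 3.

Let N_k = |{terms of depth ≤ k}|. Then N_0 = 4 and N_k = 4 + N_{k-1} for k ≥ 1 (one summand per function symbol, arity giving the exponent).
N_0 = 4
N_1 = 4 + 4 = 8
N_2 = 4 + 8 = 12
N_3 = 4 + 12 = 16

16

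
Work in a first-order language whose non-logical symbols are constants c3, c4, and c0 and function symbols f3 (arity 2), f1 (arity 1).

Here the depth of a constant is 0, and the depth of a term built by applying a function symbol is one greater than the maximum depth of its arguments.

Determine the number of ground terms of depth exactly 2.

Write N_k for the number of ground terms of depth ≤ k. A term of depth ≤ k is either a constant or a function symbol applied to arguments of depth ≤ k−1, so N_k = 3 + N_{k-1}^2 + N_{k-1}.
N_0 = 3
N_1 = 3 + 3^2 + 3 = 15
N_2 = 3 + 15^2 + 15 = 243
Terms of depth exactly 2: N_2 − N_1 = 243 − 15 = 228.

228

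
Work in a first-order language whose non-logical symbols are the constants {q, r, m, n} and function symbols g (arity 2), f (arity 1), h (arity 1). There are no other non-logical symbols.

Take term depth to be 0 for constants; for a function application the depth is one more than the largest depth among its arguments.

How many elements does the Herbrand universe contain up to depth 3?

Write N_k for the number of ground terms of depth ≤ k. A term of depth ≤ k is either a constant or a function symbol applied to arguments of depth ≤ k−1, so N_k = 4 + N_{k-1}^2 + N_{k-1} + N_{k-1}.
N_0 = 4
N_1 = 4 + 4^2 + 4 + 4 = 28
N_2 = 4 + 28^2 + 28 + 28 = 844
N_3 = 4 + 844^2 + 844 + 844 = 714028

714028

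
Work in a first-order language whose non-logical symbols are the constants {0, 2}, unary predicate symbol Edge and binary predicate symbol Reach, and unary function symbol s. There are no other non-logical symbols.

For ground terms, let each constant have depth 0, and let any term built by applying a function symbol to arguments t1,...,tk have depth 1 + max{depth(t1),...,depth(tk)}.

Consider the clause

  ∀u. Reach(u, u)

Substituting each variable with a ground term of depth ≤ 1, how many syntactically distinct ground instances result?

Ground terms of depth ≤ 1:
  Write N_k for the number of ground terms of depth ≤ k. A term of depth ≤ k is either a constant or a function symbol applied to arguments of depth ≤ k−1, so N_k = 2 + N_{k-1}.
  N_0 = 2
  N_1 = 2 + 2 = 4
  Explicitly: 0, 2, s(0), s(2).
So there are 4 ground terms available for substitution.
The variable u ranges independently over the available ground terms, and distinct assignments produce distinct instances.
Number of ground instances = 4.

4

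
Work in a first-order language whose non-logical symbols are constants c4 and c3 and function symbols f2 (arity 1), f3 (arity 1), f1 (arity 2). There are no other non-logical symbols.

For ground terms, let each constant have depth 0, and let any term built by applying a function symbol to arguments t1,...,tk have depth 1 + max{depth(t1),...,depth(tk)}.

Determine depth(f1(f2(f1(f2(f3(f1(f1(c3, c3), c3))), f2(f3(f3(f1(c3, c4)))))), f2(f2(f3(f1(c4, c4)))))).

7

depth(f1(c3, c3)) = 1 + max(0, 0) = 1
depth(f1(f1(c3, c3), c3)) = 1 + max(1, 0) = 2
depth(f3(f1(f1(c3, c3), c3))) = 1 + depth(f1(f1(c3, c3), c3)) = 1 + 2 = 3
depth(f2(f3(f1(f1(c3, c3), c3)))) = 1 + depth(f3(f1(f1(c3, c3), c3))) = 1 + 3 = 4
depth(f1(c3, c4)) = 1 + max(0, 0) = 1
depth(f3(f1(c3, c4))) = 1 + depth(f1(c3, c4)) = 1 + 1 = 2
depth(f3(f3(f1(c3, c4)))) = 1 + depth(f3(f1(c3, c4))) = 1 + 2 = 3
depth(f2(f3(f3(f1(c3, c4))))) = 1 + depth(f3(f3(f1(c3, c4)))) = 1 + 3 = 4
depth(f1(f2(f3(f1(f1(c3, c3), c3))), f2(f3(f3(f1(c3, c4)))))) = 1 + max(4, 4) = 5
depth(f2(f1(f2(f3(f1(f1(c3, c3), c3))), f2(f3(f3(f1(c3, c4))))))) = 1 + depth(f1(f2(f3(f1(f1(c3, c3), c3))), f2(f3(f3(f1(c3, c4)))))) = 1 + 5 = 6
depth(f1(c4, c4)) = 1 + max(0, 0) = 1
depth(f3(f1(c4, c4))) = 1 + depth(f1(c4, c4)) = 1 + 1 = 2
depth(f2(f3(f1(c4, c4)))) = 1 + depth(f3(f1(c4, c4))) = 1 + 2 = 3
depth(f2(f2(f3(f1(c4, c4))))) = 1 + depth(f2(f3(f1(c4, c4)))) = 1 + 3 = 4
depth(f1(f2(f1(f2(f3(f1(f1(c3, c3), c3))), f2(f3(f3(f1(c3, c4)))))), f2(f2(f3(f1(c4, c4)))))) = 1 + max(6, 4) = 7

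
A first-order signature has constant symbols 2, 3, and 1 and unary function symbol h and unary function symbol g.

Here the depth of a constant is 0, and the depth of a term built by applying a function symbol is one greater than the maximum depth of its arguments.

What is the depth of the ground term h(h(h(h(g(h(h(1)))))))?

7

depth(h(1)) = 1 + depth(1) = 1 + 0 = 1
depth(h(h(1))) = 1 + depth(h(1)) = 1 + 1 = 2
depth(g(h(h(1)))) = 1 + depth(h(h(1))) = 1 + 2 = 3
depth(h(g(h(h(1))))) = 1 + depth(g(h(h(1)))) = 1 + 3 = 4
depth(h(h(g(h(h(1)))))) = 1 + depth(h(g(h(h(1))))) = 1 + 4 = 5
depth(h(h(h(g(h(h(1))))))) = 1 + depth(h(h(g(h(h(1)))))) = 1 + 5 = 6
depth(h(h(h(h(g(h(h(1)))))))) = 1 + depth(h(h(h(g(h(h(1))))))) = 1 + 6 = 7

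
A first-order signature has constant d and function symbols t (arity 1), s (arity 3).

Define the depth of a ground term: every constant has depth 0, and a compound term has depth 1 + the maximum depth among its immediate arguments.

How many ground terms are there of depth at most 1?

3

Let N_k = |{terms of depth ≤ k}|. Then N_0 = 1 and N_k = 1 + N_{k-1} + N_{k-1}^3 for k ≥ 1 (one summand per function symbol, arity giving the exponent).
N_0 = 1
N_1 = 1 + 1 + 1^3 = 3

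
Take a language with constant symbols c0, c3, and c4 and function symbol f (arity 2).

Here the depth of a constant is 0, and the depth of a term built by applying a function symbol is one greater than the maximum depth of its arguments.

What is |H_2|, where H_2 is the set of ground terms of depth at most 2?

147

If N_k denotes the number of depth-≤k ground terms, the 3 constants give N_0 = 3, and each function symbol of arity r contributes N_{k-1}^r new terms at level k: N_k = 3 + N_{k-1}^2.
N_0 = 3
N_1 = 3 + 3^2 = 12
N_2 = 3 + 12^2 = 147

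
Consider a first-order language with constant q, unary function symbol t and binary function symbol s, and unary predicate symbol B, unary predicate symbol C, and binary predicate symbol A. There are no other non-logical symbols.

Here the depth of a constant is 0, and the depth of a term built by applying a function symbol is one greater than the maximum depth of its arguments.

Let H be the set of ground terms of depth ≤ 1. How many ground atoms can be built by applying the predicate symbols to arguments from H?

First count ground terms of depth ≤ 1.
Count level by level. With function symbols t/1, s/2, the terms of depth ≤ k are the 1 constant together with each function applied to depth-≤(k−1) tuples, so N_k = 1 + N_{k-1} + N_{k-1}^2.
N_0 = 1
N_1 = 1 + 1 + 1^2 = 3
So |H| = 3.
Ground atoms are formed by filling each argument slot of a predicate with a term from H, so an r-ary predicate gives |H|^r atoms:
  B: 3;  C: 3;  A: 3^2 = 9
Total ground atoms: 3 + 3 + 9 = 15.

15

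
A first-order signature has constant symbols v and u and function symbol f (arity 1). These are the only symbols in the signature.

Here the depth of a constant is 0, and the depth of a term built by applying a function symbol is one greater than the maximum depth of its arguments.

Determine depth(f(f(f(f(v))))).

4

depth(f(v)) = 1 + depth(v) = 1 + 0 = 1
depth(f(f(v))) = 1 + depth(f(v)) = 1 + 1 = 2
depth(f(f(f(v)))) = 1 + depth(f(f(v))) = 1 + 2 = 3
depth(f(f(f(f(v))))) = 1 + depth(f(f(f(v)))) = 1 + 3 = 4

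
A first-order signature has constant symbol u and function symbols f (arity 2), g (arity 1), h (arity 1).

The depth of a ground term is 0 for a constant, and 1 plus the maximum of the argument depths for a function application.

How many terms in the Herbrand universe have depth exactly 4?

457653

Count level by level. With function symbols f/2, g/1, h/1, the terms of depth ≤ k are the 1 constant together with each function applied to depth-≤(k−1) tuples, so N_k = 1 + N_{k-1}^2 + N_{k-1} + N_{k-1}.
N_0 = 1
N_1 = 1 + 1^2 + 1 + 1 = 4
N_2 = 1 + 4^2 + 4 + 4 = 25
N_3 = 1 + 25^2 + 25 + 25 = 676
N_4 = 1 + 676^2 + 676 + 676 = 458329
Terms of depth exactly 4: N_4 − N_3 = 458329 − 676 = 457653.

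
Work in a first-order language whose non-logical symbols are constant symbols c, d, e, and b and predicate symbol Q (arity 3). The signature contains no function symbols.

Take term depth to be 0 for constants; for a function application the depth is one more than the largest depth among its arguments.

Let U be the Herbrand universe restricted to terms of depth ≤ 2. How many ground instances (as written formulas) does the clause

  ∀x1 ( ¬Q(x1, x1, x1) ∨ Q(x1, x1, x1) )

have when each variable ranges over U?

Ground terms of depth ≤ 2:
  With no function symbols every ground term is a constant, so there are exactly 4 ground terms at every depth bound.
  N_0 = 4
  N_1 = 4
  N_2 = 4
  Explicitly: c, d, e, b.
So there are 4 ground terms available for substitution.
The variable x1 ranges independently over the available ground terms, and distinct assignments produce distinct instances.
Number of ground instances = 4.

4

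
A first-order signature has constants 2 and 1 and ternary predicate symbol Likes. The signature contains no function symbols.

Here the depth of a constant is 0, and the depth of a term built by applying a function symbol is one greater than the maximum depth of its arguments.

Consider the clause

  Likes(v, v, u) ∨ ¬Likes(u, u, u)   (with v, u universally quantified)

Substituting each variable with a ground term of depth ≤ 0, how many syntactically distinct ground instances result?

4

Ground terms of depth ≤ 0:
  With no function symbols every ground term is a constant, so there are exactly 2 ground terms at every depth bound.
  N_0 = 2
  Explicitly: 2, 1.
So there are 2 ground terms available for substitution.
The body mentions every one of the 2 quantified variables; since ground terms form a free algebra, no two substitutions collapse to the same formula.
Number of ground instances = 2^2 = 4.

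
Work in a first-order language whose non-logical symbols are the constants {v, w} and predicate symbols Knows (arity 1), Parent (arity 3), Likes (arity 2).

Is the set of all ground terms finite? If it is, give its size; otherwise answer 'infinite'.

There are no function symbols, so every ground term is one of the 2 constants.
The Herbrand universe is {v, w}, which is finite with 2 elements.

2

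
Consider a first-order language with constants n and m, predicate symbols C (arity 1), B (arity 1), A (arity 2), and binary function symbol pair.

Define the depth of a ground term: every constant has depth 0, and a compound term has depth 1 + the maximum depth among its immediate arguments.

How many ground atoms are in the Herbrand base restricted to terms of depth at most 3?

2093808

First count ground terms of depth ≤ 3.
If N_k denotes the number of depth-≤k ground terms, the 2 constants give N_0 = 2, and each function symbol of arity r contributes N_{k-1}^r new terms at level k: N_k = 2 + N_{k-1}^2.
N_0 = 2
N_1 = 2 + 2^2 = 6
N_2 = 2 + 6^2 = 38
N_3 = 2 + 38^2 = 1446
So |H| = 1446.
A ground atom is a predicate applied to a tuple of terms from H, so the count is the sum over predicates of |H|^arity:
  C: 1446;  B: 1446;  A: 1446^2 = 2090916
Total ground atoms: 1446 + 1446 + 2090916 = 2093808.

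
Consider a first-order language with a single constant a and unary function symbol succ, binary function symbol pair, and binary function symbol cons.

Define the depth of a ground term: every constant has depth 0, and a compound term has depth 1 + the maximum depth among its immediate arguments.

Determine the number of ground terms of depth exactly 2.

Let N_k count ground terms of depth at most k. Each non-constant term of depth ≤ k is some function symbol applied to depth-≤(k−1) arguments, giving N_k = 1 + N_{k-1} + N_{k-1}^2 + N_{k-1}^2.
N_0 = 1
N_1 = 1 + 1 + 1^2 + 1^2 = 4
N_2 = 1 + 4 + 4^2 + 4^2 = 37
Terms of depth exactly 2: N_2 − N_1 = 37 − 4 = 33.

33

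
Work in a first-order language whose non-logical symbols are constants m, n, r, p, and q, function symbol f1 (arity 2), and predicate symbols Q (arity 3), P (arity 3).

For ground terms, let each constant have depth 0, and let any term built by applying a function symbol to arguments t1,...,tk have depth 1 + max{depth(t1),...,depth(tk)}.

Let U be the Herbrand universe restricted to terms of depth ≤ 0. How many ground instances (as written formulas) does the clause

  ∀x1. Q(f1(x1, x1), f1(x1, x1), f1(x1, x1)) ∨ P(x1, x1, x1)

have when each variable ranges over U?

5

Ground terms of depth ≤ 0:
  If N_k denotes the number of depth-≤k ground terms, the 5 constants give N_0 = 5, and each function symbol of arity r contributes N_{k-1}^r new terms at level k: N_k = 5 + N_{k-1}^2.
  N_0 = 5
  Explicitly: m, n, r, p, q.
So there are 5 ground terms available for substitution.
There is 1 variable to instantiate (x1),  occurring in at least one literal, so different choices give different ground instances.
Number of ground instances = 5.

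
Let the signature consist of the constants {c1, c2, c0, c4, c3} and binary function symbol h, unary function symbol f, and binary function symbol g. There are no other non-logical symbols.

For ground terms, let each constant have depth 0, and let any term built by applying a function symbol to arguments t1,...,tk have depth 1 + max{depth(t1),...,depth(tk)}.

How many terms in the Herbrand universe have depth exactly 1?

55

If N_k denotes the number of depth-≤k ground terms, the 5 constants give N_0 = 5, and each function symbol of arity r contributes N_{k-1}^r new terms at level k: N_k = 5 + N_{k-1}^2 + N_{k-1} + N_{k-1}^2.
N_0 = 5
N_1 = 5 + 5^2 + 5 + 5^2 = 60
Terms of depth exactly 1: N_1 − N_0 = 60 − 5 = 55.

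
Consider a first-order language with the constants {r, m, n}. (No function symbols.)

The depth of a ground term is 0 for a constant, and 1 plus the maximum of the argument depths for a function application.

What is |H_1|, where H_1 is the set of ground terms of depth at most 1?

With no function symbols every ground term is a constant, so there are exactly 3 ground terms at every depth bound.
N_0 = 3
N_1 = 3
Explicitly: r, m, n.

3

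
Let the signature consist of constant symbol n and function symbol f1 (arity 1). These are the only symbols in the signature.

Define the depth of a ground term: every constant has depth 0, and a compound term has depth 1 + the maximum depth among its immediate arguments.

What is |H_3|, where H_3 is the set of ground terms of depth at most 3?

Write N_k for the number of ground terms of depth ≤ k. A term of depth ≤ k is either a constant or a function symbol applied to arguments of depth ≤ k−1, so N_k = 1 + N_{k-1}.
N_0 = 1
N_1 = 1 + 1 = 2
N_2 = 1 + 2 = 3
N_3 = 1 + 3 = 4
Explicitly: n, f1(n), f1(f1(n)), f1(f1(f1(n))).

4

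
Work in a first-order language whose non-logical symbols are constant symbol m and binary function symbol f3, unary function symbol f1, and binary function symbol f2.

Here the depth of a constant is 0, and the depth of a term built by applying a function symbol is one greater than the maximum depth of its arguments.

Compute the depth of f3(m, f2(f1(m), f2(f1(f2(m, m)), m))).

5

depth(f1(m)) = 1 + depth(m) = 1 + 0 = 1
depth(f2(m, m)) = 1 + max(0, 0) = 1
depth(f1(f2(m, m))) = 1 + depth(f2(m, m)) = 1 + 1 = 2
depth(f2(f1(f2(m, m)), m)) = 1 + max(2, 0) = 3
depth(f2(f1(m), f2(f1(f2(m, m)), m))) = 1 + max(1, 3) = 4
depth(f3(m, f2(f1(m), f2(f1(f2(m, m)), m)))) = 1 + max(0, 4) = 5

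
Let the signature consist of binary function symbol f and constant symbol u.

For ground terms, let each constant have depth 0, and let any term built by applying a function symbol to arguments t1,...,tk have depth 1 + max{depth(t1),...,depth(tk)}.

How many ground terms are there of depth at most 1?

2

Count level by level. With function symbols f/2, the terms of depth ≤ k are the 1 constant together with each function applied to depth-≤(k−1) tuples, so N_k = 1 + N_{k-1}^2.
N_0 = 1
N_1 = 1 + 1^2 = 2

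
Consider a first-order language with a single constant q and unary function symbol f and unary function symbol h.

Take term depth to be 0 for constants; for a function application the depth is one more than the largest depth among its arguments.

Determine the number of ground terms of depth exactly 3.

Let N_k = |{terms of depth ≤ k}|. Then N_0 = 1 and N_k = 1 + N_{k-1} + N_{k-1} for k ≥ 1 (one summand per function symbol, arity giving the exponent).
N_0 = 1
N_1 = 1 + 1 + 1 = 3
N_2 = 1 + 3 + 3 = 7
N_3 = 1 + 7 + 7 = 15
Terms of depth exactly 3: N_3 − N_2 = 15 − 7 = 8.

8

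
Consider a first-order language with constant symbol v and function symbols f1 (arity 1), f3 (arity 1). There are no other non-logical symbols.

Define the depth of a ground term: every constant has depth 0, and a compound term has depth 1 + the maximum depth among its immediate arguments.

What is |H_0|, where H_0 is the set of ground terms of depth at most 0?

Write N_k for the number of ground terms of depth ≤ k. A term of depth ≤ k is either a constant or a function symbol applied to arguments of depth ≤ k−1, so N_k = 1 + N_{k-1} + N_{k-1}.
N_0 = 1
Explicitly: v.

1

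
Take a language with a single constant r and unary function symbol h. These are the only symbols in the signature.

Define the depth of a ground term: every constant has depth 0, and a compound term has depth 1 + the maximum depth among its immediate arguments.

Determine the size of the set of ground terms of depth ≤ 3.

4

Write N_k for the number of ground terms of depth ≤ k. A term of depth ≤ k is either a constant or a function symbol applied to arguments of depth ≤ k−1, so N_k = 1 + N_{k-1}.
N_0 = 1
N_1 = 1 + 1 = 2
N_2 = 1 + 2 = 3
N_3 = 1 + 3 = 4
Explicitly: r, h(r), h(h(r)), h(h(h(r))).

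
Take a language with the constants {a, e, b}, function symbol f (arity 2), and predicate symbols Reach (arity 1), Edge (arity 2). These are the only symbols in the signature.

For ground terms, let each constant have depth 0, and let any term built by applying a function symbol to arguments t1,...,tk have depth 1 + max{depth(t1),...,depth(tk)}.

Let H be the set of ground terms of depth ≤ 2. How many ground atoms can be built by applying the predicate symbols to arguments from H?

First count ground terms of depth ≤ 2.
Let N_k count ground terms of depth at most k. Each non-constant term of depth ≤ k is some function symbol applied to depth-≤(k−1) arguments, giving N_k = 3 + N_{k-1}^2.
N_0 = 3
N_1 = 3 + 3^2 = 12
N_2 = 3 + 12^2 = 147
So |H| = 147.
For each predicate symbol, the number of ground atoms is |H| raised to its arity; summing:
  Reach: 147;  Edge: 147^2 = 21609
Total ground atoms: 147 + 21609 = 21756.

21756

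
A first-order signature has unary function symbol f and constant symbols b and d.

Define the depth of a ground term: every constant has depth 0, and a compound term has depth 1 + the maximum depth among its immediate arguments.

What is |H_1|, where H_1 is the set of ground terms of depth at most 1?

Count level by level. With function symbols f/1, the terms of depth ≤ k are the 2 constants together with each function applied to depth-≤(k−1) tuples, so N_k = 2 + N_{k-1}.
N_0 = 2
N_1 = 2 + 2 = 4

4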